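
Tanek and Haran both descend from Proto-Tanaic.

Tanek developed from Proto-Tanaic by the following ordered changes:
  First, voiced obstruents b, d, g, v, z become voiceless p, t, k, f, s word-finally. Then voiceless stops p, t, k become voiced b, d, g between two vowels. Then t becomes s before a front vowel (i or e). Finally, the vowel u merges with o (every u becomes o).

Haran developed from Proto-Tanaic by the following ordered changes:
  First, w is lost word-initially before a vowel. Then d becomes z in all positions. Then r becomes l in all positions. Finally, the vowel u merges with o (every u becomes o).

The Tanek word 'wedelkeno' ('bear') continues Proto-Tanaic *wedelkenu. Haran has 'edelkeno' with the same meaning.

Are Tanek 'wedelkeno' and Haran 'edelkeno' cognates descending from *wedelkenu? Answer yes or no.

Derive the expected Haran reflex of *wedelkenu:
Haran: *wedelkenu
  wedelkenu → edelkenu   [glide loss]
  edelkenu → ezelkenu   [unconditioned shift]
  ezelkenu (rule 3 does not apply)
  ezelkenu → ezelkeno   [vowel merger]
  giving Haran ezelkeno.
The regular Haran reflex would be 'ezelkeno', but the attested form is 'edelkeno'. The correspondence is irregular, so they are not cognates (the Haran form has a different source).

no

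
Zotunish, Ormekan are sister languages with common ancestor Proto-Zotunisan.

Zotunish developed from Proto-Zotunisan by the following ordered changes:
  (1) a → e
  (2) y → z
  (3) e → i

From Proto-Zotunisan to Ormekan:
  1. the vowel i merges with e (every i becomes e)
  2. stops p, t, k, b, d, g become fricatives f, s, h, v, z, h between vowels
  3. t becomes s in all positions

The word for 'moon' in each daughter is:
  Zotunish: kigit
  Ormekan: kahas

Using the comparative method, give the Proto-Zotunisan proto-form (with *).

Position 4: Zotunish has i, Ormekan has a. Ormekan preserves a here (none of its changes turn any other segment into a), so the proto-segment is *a.
Position 5: Zotunish has t, Ormekan has s. Zotunish preserves t here (none of its changes turn any other segment into t), so the proto-segment is *t.
Verify the candidate proto-form against each daughter:
Zotunish: *kagat
  kagat → keget   [vowel merger]
  keget (rule 2 does not apply)
  keget → kigit   [vowel merger]
  giving Zotunish kigit.
Ormekan: *kagat > kahat > kahas  (by intervocalic lenition, unconditioned shift)
No other proto-form is consistent with every reflex, so the reconstruction is *kagat.

*kagat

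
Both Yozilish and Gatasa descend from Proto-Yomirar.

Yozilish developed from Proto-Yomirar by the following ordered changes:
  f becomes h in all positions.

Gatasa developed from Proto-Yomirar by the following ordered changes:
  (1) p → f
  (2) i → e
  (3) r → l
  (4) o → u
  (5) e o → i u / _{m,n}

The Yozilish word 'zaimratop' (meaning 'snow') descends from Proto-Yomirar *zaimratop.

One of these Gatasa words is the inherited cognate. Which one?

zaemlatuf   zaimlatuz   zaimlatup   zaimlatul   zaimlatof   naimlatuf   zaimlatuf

zaimlatuf

Gatasa: *zaimratop
  zaimratop → zaimratof   [unconditioned shift]
  zaimratof → zaemratof   [vowel merger]
  zaemratof → zaemlatof   [unconditioned shift]
  zaemlatof → zaemlatuf   [vowel merger]
  zaemlatuf → zaimlatuf   [pre-nasal raising]
  giving Gatasa zaimlatuf.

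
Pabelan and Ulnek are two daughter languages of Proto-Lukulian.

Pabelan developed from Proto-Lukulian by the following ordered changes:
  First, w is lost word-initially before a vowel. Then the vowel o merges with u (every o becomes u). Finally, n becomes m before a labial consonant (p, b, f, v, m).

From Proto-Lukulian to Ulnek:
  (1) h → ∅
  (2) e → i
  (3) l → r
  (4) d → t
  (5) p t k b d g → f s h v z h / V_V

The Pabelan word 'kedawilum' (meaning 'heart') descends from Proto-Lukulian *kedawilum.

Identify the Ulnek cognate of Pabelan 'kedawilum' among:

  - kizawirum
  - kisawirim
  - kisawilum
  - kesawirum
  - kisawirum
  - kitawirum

kisawirum

Ulnek: *kedawilum
  kedawilum (rule 1 does not apply)
  kedawilum → kidawilum   [vowel merger]
  kidawilum → kidawirum   [unconditioned shift]
  kidawirum → kitawirum   [unconditioned shift]
  kitawirum → kisawirum   [intervocalic lenition]
  giving Ulnek kisawirum.
Only 'kisawirum' matches the regular Ulnek development of *kedawilum.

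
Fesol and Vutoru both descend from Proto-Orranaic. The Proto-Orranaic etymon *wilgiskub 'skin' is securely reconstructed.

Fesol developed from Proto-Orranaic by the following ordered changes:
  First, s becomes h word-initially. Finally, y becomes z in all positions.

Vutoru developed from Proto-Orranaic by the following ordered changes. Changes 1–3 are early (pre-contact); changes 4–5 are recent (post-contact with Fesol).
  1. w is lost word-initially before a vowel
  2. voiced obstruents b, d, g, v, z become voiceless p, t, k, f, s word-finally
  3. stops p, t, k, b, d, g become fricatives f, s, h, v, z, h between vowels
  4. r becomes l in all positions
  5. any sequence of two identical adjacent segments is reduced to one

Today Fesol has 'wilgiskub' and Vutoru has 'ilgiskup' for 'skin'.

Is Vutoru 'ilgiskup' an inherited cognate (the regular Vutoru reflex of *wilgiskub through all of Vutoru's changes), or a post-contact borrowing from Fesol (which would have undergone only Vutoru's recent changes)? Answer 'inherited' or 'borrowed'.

If inherited, *wilgiskub would pass through all of Vutoru's changes:
Vutoru: start from *wilgiskub.
  rule 1 (glide loss): wilgiskub → ilgiskub
  rule 2 (final devoicing): ilgiskub → ilgiskup
  rule 3: no change — ilgiskup
  rule 4: no change — ilgiskup
  rule 5: no change — ilgiskup
  ⇒ Vutoru ilgiskup
If borrowed from Fesol 'wilgiskub' after the early changes, it would undergo only the recent ones:
  rule 4 (unconditioned shift): no change (wilgiskub)
  rule 5 (degemination): no change (wilgiskub)
  ⇒ as a loan: wilgiskub
Vutoru 'ilgiskup' matches the inherited outcome exactly, so it is an inherited cognate, not a loan.

inherited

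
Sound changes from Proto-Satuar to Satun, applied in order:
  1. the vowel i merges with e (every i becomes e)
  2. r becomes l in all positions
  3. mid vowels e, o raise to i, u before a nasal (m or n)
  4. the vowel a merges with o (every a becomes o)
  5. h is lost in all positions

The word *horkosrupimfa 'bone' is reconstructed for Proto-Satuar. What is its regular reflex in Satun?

Satun: start from *horkosrupimfa.
  rule 1 (vowel merger): horkosrupimfa → horkosrupemfa
  rule 2 (unconditioned shift): horkosrupemfa → holkoslupemfa
  rule 3 (pre-nasal raising): holkoslupemfa → holkoslupimfa
  rule 4 (vowel merger): holkoslupimfa → holkoslupimfo
  rule 5 (h-loss): holkoslupimfo → olkoslupimfo
  ⇒ Satun olkoslupimfo

olkoslupimfo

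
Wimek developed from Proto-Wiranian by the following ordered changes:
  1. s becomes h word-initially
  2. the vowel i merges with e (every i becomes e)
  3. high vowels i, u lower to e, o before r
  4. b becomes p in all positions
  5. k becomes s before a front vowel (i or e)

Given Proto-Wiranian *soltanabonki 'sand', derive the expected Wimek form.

holtanaponse

Wimek: *soltanabonki > holtanabonki > holtanabonke > holtanaponke > holtanaponse  (by debuccalisation, vowel merger, unconditioned shift, palatalisation)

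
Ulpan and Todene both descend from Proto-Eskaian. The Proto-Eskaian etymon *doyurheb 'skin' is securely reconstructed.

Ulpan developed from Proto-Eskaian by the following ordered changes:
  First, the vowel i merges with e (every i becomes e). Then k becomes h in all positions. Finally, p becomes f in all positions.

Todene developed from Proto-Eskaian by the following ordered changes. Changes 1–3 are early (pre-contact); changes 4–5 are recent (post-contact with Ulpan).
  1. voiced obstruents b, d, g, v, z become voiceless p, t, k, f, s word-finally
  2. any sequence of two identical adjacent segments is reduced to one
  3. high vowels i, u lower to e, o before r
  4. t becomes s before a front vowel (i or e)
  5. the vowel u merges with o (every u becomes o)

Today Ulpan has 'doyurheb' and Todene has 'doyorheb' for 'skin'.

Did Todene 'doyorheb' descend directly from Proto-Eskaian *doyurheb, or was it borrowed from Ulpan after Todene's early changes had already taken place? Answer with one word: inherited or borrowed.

borrowed

If inherited, *doyurheb would pass through all of Todene's changes:
Todene: *doyurheb
  doyurheb → doyurhep   [final devoicing]
  doyurhep (rule 2 does not apply)
  doyurhep → doyorhep   [pre-rhotic lowering]
  doyorhep (rule 4 does not apply)
  doyorhep (rule 5 does not apply)
  giving Todene doyorhep.
If borrowed from Ulpan 'doyurheb' after the early changes, it would undergo only the recent ones:
  rule 4 (palatalisation): no change (doyurheb)
  rule 5 (vowel merger): doyurheb → doyorheb
  ⇒ as a loan: doyorheb
Todene 'doyorheb' matches the loan outcome 'doyorheb', not the inherited 'doyorhep' — it skipped the early Todene changes, so it was borrowed from Ulpan.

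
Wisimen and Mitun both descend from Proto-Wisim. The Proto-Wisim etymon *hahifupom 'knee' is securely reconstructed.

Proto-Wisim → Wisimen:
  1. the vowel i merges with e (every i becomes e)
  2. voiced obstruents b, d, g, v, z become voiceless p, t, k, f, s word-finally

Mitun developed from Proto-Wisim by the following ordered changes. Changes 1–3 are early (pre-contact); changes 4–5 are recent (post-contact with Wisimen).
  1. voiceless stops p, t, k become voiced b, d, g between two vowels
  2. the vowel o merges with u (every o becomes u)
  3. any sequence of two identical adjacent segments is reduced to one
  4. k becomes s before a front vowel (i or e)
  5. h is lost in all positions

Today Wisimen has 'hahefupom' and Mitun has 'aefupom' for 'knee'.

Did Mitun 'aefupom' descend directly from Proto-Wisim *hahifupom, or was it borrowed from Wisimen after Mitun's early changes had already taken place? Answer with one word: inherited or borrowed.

If inherited, *hahifupom would pass through all of Mitun's changes:
Mitun: start from *hahifupom.
  rule 1 (intervocalic voicing): hahifupom → hahifubom
  rule 2 (vowel merger): hahifubom → hahifubum
  rule 3: no change — hahifubum
  rule 4: no change — hahifubum
  rule 5 (h-loss): hahifubum → aifubum
  ⇒ Mitun aifubum
If borrowed from Wisimen 'hahefupom' after the early changes, it would undergo only the recent ones:
  rule 4 (palatalisation): no change (hahefupom)
  rule 5 (h-loss): hahefupom → aefupom
  ⇒ as a loan: aefupom
Mitun 'aefupom' matches the loan outcome 'aefupom', not the inherited 'aifubum' — it skipped the early Mitun changes, so it was borrowed from Wisimen.

borrowed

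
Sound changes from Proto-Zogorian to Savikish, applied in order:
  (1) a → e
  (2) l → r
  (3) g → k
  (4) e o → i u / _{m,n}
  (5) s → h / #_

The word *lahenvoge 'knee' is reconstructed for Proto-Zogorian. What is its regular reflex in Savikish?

Savikish: *lahenvoge
  lahenvoge → lehenvoge   [vowel merger]
  lehenvoge → rehenvoge   [unconditioned shift]
  rehenvoge → rehenvoke   [unconditioned shift]
  rehenvoke → rehinvoke   [pre-nasal raising]
  rehinvoke (rule 5 does not apply)
  giving Savikish rehinvoke.

rehinvoke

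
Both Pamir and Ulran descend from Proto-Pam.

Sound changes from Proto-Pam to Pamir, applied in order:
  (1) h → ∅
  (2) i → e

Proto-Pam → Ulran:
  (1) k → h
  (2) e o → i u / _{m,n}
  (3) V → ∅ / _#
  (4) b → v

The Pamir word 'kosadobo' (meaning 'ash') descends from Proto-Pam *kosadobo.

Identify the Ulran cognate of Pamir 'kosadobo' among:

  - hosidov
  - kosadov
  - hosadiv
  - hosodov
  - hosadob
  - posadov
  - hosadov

hosadov

Ulran: *kosadobo > hosadobo > hosadob > hosadov  (by unconditioned shift, apocope, unconditioned shift)
Among the options, 'hosadov' alone shows every Ulran change applied in order.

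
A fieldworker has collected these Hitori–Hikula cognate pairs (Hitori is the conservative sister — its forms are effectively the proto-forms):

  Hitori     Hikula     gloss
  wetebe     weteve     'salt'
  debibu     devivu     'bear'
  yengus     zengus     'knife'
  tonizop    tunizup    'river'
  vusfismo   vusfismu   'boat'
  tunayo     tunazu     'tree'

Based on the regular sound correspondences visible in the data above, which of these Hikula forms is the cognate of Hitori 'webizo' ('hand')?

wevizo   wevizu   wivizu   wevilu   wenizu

wevizu

debibu ~ devivu — Hitori b corresponds to Hikula v between vowels (before a front vowel).
vusfismo ~ vusfismu, tunayo ~ tunazu — Hitori o corresponds to Hikula u word-finally.
Applying these to Hitori 'webizo':
  webizo → wevizo   (b→v between vowels (before a front vowel))
  wevizo → wevizu   (o→u word-finally)
So the Hikula cognate is 'wevizu'.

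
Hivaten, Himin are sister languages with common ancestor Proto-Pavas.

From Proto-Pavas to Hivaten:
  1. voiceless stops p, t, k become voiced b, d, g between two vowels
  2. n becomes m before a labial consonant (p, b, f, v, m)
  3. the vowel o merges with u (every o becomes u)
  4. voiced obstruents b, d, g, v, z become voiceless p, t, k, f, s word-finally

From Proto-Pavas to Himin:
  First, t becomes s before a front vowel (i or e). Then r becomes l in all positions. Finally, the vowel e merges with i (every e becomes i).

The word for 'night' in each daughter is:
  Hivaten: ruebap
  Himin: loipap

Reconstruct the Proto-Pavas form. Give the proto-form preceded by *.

Position 2: Hivaten has u, Himin has o. Himin preserves o here (none of its changes turn any other segment into o), so the proto-segment is *o.
Position 1: Hivaten has r, Himin has l. Hivaten preserves r here (none of its changes turn any other segment into r), so the proto-segment is *r.
Position 3: Hivaten has e, Himin has i. Hivaten preserves e here (none of its changes turn any other segment into e), so the proto-segment is *e.
This points to *roepap. Verify forward in each daughter:
Hivaten: *roepap > roebap > ruebap  (by intervocalic voicing, vowel merger)
Himin: *roepap
  roepap (rule 1 does not apply)
  roepap → loepap   [unconditioned shift]
  loepap → loipap   [vowel merger]
  giving Himin loipap.
*roepap is the unique common source.

*roepap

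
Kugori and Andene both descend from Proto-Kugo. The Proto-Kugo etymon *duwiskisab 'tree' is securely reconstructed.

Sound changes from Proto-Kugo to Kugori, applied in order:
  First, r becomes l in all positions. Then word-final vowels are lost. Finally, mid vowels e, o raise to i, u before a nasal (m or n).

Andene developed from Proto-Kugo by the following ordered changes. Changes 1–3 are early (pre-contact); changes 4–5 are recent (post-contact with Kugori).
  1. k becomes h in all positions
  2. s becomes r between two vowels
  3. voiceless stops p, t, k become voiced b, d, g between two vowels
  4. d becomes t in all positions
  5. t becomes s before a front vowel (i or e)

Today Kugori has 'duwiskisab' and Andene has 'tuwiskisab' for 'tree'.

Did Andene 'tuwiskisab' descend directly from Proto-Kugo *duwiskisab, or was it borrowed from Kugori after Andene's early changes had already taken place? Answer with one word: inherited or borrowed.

If inherited, *duwiskisab would pass through all of Andene's changes:
Andene: start from *duwiskisab.
  rule 1 (unconditioned shift): duwiskisab → duwishisab
  rule 2 (rhotacism): duwishisab → duwishirab
  rule 3: no change — duwishirab
  rule 4 (unconditioned shift): duwishirab → tuwishirab
  rule 5: no change — tuwishirab
  ⇒ Andene tuwishirab
If borrowed from Kugori 'duwiskisab' after the early changes, it would undergo only the recent ones:
  rule 4 (unconditioned shift): duwiskisab → tuwiskisab
  rule 5 (palatalisation): no change (tuwiskisab)
  ⇒ as a loan: tuwiskisab
Andene 'tuwiskisab' matches the loan outcome 'tuwiskisab', not the inherited 'tuwishirab' — it skipped the early Andene changes, so it was borrowed from Kugori.

borrowed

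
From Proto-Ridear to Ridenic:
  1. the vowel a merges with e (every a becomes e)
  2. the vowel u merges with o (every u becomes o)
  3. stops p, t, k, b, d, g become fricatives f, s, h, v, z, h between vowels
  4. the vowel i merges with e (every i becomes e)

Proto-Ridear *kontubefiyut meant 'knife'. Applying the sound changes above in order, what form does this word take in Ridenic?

kontovefeyot

Ridenic: *kontubefiyut > kontobefiyot > kontovefiyot > kontovefeyot  (by vowel merger, intervocalic lenition, vowel merger)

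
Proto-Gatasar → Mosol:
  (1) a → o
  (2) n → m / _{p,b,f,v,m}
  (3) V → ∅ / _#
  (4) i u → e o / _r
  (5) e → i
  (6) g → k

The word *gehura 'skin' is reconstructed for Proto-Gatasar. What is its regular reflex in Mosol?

Mosol: start from *gehura.
  rule 1 (vowel merger): gehura → gehuro
  rule 2: no change — gehuro
  rule 3 (apocope): gehuro → gehur
  rule 4 (pre-rhotic lowering): gehur → gehor
  rule 5 (vowel merger): gehor → gihor
  rule 6 (unconditioned shift): gihor → kihor
  ⇒ Mosol kihor

kihor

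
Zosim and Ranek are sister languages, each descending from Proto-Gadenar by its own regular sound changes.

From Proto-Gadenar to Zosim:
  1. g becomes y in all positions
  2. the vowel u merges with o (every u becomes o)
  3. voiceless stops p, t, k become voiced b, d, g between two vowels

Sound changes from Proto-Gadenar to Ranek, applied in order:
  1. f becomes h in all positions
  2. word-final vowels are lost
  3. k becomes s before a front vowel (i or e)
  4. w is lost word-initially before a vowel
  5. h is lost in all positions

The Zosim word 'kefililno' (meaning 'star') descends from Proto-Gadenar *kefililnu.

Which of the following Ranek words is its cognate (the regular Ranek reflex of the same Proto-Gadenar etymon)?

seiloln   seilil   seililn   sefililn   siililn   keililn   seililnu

Ranek: *kefililnu > kehililnu > kehililn > sehililn > seililn  (by unconditioned shift, apocope, palatalisation, h-loss)
The other candidates each miss or misapply at least one Ranek change.

seililn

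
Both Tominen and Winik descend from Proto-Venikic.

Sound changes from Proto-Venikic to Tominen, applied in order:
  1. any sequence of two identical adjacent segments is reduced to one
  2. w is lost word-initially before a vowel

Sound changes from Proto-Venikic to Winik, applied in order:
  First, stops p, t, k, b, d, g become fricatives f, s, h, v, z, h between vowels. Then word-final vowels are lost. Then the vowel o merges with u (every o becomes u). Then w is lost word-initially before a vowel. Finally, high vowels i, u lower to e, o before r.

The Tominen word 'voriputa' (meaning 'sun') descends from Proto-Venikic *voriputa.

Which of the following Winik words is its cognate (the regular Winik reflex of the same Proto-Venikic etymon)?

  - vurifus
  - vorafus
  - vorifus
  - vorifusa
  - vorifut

Winik: start from *voriputa.
  rule 1 (intervocalic lenition): voriputa → vorifusa
  rule 2 (apocope): vorifusa → vorifus
  rule 3 (vowel merger): vorifus → vurifus
  rule 4: no change — vurifus
  rule 5 (pre-rhotic lowering): vurifus → vorifus
  ⇒ Winik vorifus
The other candidates each miss or misapply at least one Winik change.

vorifus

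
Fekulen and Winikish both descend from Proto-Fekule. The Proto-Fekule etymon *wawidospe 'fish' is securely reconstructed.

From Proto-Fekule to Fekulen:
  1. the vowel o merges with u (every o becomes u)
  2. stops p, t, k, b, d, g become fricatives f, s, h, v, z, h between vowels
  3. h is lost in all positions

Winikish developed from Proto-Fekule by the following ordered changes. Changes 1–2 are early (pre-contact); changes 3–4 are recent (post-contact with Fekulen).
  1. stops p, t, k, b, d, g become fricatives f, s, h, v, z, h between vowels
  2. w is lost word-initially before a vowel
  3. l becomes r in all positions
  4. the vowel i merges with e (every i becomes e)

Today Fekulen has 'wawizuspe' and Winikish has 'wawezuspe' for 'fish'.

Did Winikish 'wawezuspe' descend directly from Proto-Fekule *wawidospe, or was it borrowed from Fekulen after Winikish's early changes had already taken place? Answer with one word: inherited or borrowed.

borrowed

If inherited, *wawidospe would pass through all of Winikish's changes:
Winikish: *wawidospe > wawizospe > awizospe > awezospe  (by intervocalic lenition, glide loss, vowel merger)
If borrowed from Fekulen 'wawizuspe' after the early changes, it would undergo only the recent ones:
  rule 3 (unconditioned shift): no change (wawizuspe)
  rule 4 (vowel merger): wawizuspe → wawezuspe
  ⇒ as a loan: wawezuspe
Winikish 'wawezuspe' matches the loan outcome 'wawezuspe', not the inherited 'awezospe' — it skipped the early Winikish changes, so it was borrowed from Fekulen.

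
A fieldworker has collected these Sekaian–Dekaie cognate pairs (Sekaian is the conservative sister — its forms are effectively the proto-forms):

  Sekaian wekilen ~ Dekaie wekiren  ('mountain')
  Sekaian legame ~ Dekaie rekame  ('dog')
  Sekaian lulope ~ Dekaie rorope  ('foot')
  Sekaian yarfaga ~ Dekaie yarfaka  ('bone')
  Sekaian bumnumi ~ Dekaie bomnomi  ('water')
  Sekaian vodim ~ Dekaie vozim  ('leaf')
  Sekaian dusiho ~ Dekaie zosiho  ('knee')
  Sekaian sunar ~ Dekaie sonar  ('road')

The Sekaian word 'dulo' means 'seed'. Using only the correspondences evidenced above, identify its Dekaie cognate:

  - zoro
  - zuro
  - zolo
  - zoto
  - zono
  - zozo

dusiho ~ zosiho — Sekaian d corresponds to Dekaie z word-initially before a back vowel.
lulope ~ rorope, dusiho ~ zosiho — Sekaian u corresponds to Dekaie o after a consonant, before a consonant other than r, m, n, p, b, f, v.
lulope ~ rorope — Sekaian l corresponds to Dekaie r between vowels (before a back vowel).
Applying these to Sekaian 'dulo':
  dulo → zulo   (d→z word-initially before a back vowel)
  zulo → zolo   (u→o after a consonant, before a consonant other than r, m, n, p, b, f, v)
  zolo → zoro   (l→r between vowels (before a back vowel))
So the Dekaie cognate is 'zoro'.

zoro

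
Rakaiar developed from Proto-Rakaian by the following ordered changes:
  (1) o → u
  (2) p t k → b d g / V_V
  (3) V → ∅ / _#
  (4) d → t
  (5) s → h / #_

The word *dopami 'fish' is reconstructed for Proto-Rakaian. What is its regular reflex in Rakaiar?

Rakaiar: *dopami > dupami > dubami > dubam > tubam  (by vowel merger, intervocalic voicing, apocope, unconditioned shift)

tubam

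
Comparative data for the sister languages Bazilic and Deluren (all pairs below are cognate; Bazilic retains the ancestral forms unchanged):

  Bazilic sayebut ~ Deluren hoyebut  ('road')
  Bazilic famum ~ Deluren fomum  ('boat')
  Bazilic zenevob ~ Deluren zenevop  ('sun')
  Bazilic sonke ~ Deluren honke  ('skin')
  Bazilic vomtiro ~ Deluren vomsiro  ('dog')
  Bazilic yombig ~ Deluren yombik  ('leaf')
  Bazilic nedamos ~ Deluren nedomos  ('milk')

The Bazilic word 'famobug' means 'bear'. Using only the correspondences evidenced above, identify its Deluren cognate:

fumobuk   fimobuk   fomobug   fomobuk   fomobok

fomobuk

famum ~ fomum, nedamos ~ nedomos — Bazilic a corresponds to Deluren o after a consonant, before a nasal.
yombig ~ yombik — Bazilic g corresponds to Deluren k word-finally.
Applying these to Bazilic 'famobug':
  famobug → fomobug   (a→o after a consonant, before a nasal)
  fomobug → fomobuk   (g→k word-finally)
So the Deluren cognate is 'fomobuk'.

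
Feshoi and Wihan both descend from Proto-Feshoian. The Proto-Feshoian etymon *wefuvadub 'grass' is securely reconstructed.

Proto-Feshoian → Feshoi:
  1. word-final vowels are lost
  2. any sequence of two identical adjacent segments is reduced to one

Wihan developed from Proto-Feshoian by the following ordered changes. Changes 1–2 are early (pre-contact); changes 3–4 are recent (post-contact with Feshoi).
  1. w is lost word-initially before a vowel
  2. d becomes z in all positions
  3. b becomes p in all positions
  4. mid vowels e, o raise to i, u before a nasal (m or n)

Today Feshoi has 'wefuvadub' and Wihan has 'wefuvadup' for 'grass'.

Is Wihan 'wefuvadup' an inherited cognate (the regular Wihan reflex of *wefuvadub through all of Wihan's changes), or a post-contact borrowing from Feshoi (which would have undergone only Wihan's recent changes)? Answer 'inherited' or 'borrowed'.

If inherited, *wefuvadub would pass through all of Wihan's changes:
Wihan: start from *wefuvadub.
  rule 1 (glide loss): wefuvadub → efuvadub
  rule 2 (unconditioned shift): efuvadub → efuvazub
  rule 3 (unconditioned shift): efuvazub → efuvazup
  rule 4: no change — efuvazup
  ⇒ Wihan efuvazup
If borrowed from Feshoi 'wefuvadub' after the early changes, it would undergo only the recent ones:
  rule 3 (unconditioned shift): wefuvadub → wefuvadup
  rule 4 (pre-nasal raising): no change (wefuvadup)
  ⇒ as a loan: wefuvadup
Wihan 'wefuvadup' matches the loan outcome 'wefuvadup', not the inherited 'efuvazup' — it skipped the early Wihan changes, so it was borrowed from Feshoi.

borrowed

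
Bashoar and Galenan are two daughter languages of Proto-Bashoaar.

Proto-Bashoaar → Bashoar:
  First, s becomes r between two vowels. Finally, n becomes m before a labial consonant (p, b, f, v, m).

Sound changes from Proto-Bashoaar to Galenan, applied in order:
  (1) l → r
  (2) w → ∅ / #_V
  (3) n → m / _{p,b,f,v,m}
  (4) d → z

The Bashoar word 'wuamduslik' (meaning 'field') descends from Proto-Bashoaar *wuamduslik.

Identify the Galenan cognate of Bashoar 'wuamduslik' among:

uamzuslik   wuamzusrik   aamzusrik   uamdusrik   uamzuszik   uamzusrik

Galenan: *wuamduslik > wuamdusrik > uamdusrik > uamzusrik  (by unconditioned shift, glide loss, unconditioned shift)

uamzusrik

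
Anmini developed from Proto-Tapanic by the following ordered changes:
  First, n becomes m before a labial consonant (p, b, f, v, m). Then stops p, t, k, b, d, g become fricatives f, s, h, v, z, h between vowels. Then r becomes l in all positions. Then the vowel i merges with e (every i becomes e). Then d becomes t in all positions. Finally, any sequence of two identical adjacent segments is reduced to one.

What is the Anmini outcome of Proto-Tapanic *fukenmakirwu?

fuhemahelwu

Anmini: *fukenmakirwu > fukemmakirwu > fuhemmahirwu > fuhemmahilwu > fuhemmahelwu > fuhemahelwu  (by nasal place assimilation, intervocalic lenition, unconditioned shift, vowel merger, degemination)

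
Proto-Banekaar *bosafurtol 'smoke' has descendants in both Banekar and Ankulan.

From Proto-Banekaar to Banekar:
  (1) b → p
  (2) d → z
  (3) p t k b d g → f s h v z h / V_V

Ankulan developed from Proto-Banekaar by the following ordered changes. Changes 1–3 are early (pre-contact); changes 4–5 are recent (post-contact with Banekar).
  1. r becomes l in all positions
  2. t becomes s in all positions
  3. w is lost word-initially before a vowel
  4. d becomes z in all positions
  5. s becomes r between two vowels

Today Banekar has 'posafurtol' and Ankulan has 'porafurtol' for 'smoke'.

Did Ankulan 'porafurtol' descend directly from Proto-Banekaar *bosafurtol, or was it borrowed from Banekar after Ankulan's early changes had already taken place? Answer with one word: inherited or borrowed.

borrowed

If inherited, *bosafurtol would pass through all of Ankulan's changes:
Ankulan: *bosafurtol > bosafultol > bosafulsol > borafulsol  (by unconditioned shift, unconditioned shift, rhotacism)
If borrowed from Banekar 'posafurtol' after the early changes, it would undergo only the recent ones:
  rule 4 (unconditioned shift): no change (posafurtol)
  rule 5 (rhotacism): posafurtol → porafurtol
  ⇒ as a loan: porafurtol
Ankulan 'porafurtol' matches the loan outcome 'porafurtol', not the inherited 'borafulsol' — it skipped the early Ankulan changes, so it was borrowed from Banekar.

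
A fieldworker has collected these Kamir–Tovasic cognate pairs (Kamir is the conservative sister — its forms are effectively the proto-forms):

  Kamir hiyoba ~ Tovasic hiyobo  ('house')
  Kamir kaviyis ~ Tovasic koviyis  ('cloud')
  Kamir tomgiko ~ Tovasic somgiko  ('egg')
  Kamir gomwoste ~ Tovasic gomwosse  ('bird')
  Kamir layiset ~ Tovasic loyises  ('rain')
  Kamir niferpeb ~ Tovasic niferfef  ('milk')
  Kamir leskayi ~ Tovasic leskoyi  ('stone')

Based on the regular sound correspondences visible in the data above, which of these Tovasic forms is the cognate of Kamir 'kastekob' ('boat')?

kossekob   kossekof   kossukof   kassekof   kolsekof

layiset ~ loyises, leskayi ~ leskoyi — Kamir a corresponds to Tovasic o after a consonant, before a consonant other than r, m, n, p, b, f, v.
gomwoste ~ gomwosse — Kamir t corresponds to Tovasic s after a consonant, before a front vowel.
niferpeb ~ niferfef — Kamir b corresponds to Tovasic f word-finally.
Applying these to Kamir 'kastekob':
  kastekob → kostekob   (a→o after a consonant, before a consonant other than r, m, n, p, b, f, v)
  kostekob → kossekob   (t→s after a consonant, before a front vowel)
  kossekob → kossekof   (b→f word-finally)
So the Tovasic cognate is 'kossekof'.

kossekof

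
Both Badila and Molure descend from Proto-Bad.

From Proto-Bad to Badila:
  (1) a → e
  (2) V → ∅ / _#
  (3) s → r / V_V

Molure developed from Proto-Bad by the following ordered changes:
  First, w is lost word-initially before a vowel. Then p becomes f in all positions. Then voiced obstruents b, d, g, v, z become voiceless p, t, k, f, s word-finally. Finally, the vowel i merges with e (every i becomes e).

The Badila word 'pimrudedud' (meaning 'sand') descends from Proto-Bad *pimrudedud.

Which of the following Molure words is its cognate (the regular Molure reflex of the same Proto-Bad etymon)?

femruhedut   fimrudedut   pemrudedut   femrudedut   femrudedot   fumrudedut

Molure: *pimrudedud
  pimrudedud (rule 1 does not apply)
  pimrudedud → fimrudedud   [unconditioned shift]
  fimrudedud → fimrudedut   [final devoicing]
  fimrudedut → femrudedut   [vowel merger]
  giving Molure femrudedut.
Only 'femrudedut' matches the regular Molure development of *pimrudedud.

femrudedut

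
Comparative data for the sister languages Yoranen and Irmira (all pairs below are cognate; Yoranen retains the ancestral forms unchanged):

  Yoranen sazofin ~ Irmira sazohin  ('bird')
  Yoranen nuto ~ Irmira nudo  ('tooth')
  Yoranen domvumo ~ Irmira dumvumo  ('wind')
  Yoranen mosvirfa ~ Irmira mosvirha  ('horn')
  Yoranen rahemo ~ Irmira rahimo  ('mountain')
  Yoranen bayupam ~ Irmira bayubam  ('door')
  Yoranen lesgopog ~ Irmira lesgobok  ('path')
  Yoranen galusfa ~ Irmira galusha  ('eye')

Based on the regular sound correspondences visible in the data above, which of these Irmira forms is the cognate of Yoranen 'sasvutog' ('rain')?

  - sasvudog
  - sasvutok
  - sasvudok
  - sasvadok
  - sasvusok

nuto ~ nudo — Yoranen t corresponds to Irmira d between vowels (before a back vowel).
lesgopog ~ lesgobok — Yoranen g corresponds to Irmira k word-finally.
Applying these to Yoranen 'sasvutog':
  sasvutog → sasvudog   (t→d between vowels (before a back vowel))
  sasvudog → sasvudok   (g→k word-finally)
So the Irmira cognate is 'sasvudok'.

sasvudok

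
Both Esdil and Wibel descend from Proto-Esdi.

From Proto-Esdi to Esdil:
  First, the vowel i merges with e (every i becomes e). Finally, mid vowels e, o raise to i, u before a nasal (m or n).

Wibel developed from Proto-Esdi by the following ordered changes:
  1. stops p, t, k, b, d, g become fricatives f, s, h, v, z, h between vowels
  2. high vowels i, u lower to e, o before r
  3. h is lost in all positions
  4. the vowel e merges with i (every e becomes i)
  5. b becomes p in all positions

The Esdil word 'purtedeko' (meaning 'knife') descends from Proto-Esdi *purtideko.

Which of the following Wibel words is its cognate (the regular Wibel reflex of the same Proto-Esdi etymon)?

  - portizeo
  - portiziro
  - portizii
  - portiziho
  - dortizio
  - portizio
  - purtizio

Wibel: *purtideko
  purtideko → purtizeho   [intervocalic lenition]
  purtizeho → portizeho   [pre-rhotic lowering]
  portizeho → portizeo   [h-loss]
  portizeo → portizio   [vowel merger]
  portizio (rule 5 does not apply)
  giving Wibel portizio.

portizio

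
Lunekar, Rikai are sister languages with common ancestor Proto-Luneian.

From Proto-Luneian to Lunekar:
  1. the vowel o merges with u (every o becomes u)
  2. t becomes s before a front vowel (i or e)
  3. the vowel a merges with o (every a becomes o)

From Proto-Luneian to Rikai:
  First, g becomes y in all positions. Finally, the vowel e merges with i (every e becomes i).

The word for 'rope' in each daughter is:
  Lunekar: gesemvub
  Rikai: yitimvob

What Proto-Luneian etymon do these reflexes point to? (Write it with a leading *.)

Position 2: Lunekar has e, Rikai has i. Lunekar preserves e here (none of its changes turn any other segment into e), so the proto-segment is *e.
Position 1: Lunekar has g, Rikai has y. Lunekar preserves g here (none of its changes turn any other segment into g), so the proto-segment is *g.
Verify the candidate proto-form against each daughter:
Lunekar: *getemvob > getemvub > gesemvub  (by vowel merger, palatalisation)
Rikai: start from *getemvob.
  rule 1 (unconditioned shift): getemvob → yetemvob
  rule 2 (vowel merger): yetemvob → yitimvob
  ⇒ Rikai yitimvob
No other proto-form is consistent with every reflex, so the reconstruction is *getemvob.

*getemvob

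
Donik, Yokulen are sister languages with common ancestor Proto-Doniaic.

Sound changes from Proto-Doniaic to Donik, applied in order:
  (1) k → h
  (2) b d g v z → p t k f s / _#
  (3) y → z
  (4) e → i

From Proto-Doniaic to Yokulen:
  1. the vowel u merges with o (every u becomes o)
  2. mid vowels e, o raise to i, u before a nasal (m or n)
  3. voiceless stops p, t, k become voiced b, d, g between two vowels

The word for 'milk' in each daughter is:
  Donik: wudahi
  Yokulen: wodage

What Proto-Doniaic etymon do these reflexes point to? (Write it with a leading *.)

*wudake

Position 2: Donik has u, Yokulen has o. Donik preserves u here (none of its changes turn any other segment into u), so the proto-segment is *u.
Position 6: Donik has i, Yokulen has e. Yokulen preserves e here (none of its changes turn any other segment into e), so the proto-segment is *e.
Position 5: Donik has h, Yokulen has g. Taking the neighbouring segments as reconstructed: Donik h could go back to *k or *h; Yokulen g could go back to *k or *g — the one source consistent with every daughter is *k.
The remaining positions agree across the daughters. Check the candidate against every language:
Donik: start from *wudake.
  rule 1 (unconditioned shift): wudake → wudahe
  rule 2: no change — wudahe
  rule 3: no change — wudahe
  rule 4 (vowel merger): wudahe → wudahi
  ⇒ Donik wudahi
Yokulen: *wudake > wodake > wodage  (by vowel merger, intervocalic voicing)
Only *wudake yields all of Donik wudahi, Yokulen wodage.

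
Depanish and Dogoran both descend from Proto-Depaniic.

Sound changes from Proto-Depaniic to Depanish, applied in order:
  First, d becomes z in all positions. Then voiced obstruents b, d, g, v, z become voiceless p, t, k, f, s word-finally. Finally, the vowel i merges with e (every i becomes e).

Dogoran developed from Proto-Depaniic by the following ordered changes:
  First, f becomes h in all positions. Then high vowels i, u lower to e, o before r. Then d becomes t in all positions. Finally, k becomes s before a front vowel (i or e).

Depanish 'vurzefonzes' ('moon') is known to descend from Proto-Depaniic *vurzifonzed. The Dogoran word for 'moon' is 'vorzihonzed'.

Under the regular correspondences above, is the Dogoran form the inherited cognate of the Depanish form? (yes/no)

Derive the expected Dogoran reflex of *vurzifonzed:
Dogoran: start from *vurzifonzed.
  rule 1 (unconditioned shift): vurzifonzed → vurzihonzed
  rule 2 (pre-rhotic lowering): vurzihonzed → vorzihonzed
  rule 3 (unconditioned shift): vorzihonzed → vorzihonzet
  rule 4: no change — vorzihonzet
  ⇒ Dogoran vorzihonzet
The regular Dogoran reflex would be 'vorzihonzet', but the attested form is 'vorzihonzed'. The correspondence is irregular, so they are not cognates (the Dogoran form has a different source).

no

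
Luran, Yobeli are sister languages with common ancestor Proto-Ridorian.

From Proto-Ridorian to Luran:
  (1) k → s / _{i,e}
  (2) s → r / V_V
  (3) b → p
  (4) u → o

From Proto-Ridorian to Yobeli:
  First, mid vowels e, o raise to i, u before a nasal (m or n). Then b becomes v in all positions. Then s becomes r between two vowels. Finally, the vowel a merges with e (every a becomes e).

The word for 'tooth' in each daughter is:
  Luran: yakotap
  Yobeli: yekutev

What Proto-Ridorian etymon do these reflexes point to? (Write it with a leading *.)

*yakutab

Position 7: Luran has p, Yobeli has v. Taking the neighbouring segments as reconstructed: Luran p could go back to *p or *b; Yobeli v could go back to *b or *v — the one source consistent with every daughter is *b.
Position 4: Luran has o, Yobeli has u. Taking the neighbouring segments as reconstructed: Luran o could go back to *o or *u; Yobeli u can only go back to *u — the one source consistent with every daughter is *u.
Verify the candidate proto-form against each daughter:
Luran: *yakutab
  yakutab (rule 1 does not apply)
  yakutab (rule 2 does not apply)
  yakutab → yakutap   [unconditioned shift]
  yakutap → yakotap   [vowel merger]
  giving Luran yakotap.
Yobeli: start from *yakutab.
  rule 1: no change — yakutab
  rule 2 (unconditioned shift): yakutab → yakutav
  rule 3: no change — yakutav
  rule 4 (vowel merger): yakutav → yekutev
  ⇒ Yobeli yekutev
No other proto-form is consistent with every reflex, so the reconstruction is *yakutab.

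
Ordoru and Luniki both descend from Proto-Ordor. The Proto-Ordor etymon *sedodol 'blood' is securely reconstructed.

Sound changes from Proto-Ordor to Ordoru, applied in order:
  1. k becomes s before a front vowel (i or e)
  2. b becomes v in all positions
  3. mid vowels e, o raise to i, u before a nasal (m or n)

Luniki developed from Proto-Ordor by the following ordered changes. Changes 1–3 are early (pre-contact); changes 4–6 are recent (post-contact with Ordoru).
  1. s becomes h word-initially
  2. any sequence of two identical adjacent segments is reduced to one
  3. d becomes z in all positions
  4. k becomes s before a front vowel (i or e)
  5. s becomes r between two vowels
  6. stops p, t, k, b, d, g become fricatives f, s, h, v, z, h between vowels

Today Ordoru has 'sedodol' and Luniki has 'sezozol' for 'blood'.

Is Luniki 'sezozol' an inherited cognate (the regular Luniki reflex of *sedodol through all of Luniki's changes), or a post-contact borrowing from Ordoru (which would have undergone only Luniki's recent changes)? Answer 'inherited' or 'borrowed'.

If inherited, *sedodol would pass through all of Luniki's changes:
Luniki: *sedodol > hedodol > hezozol  (by debuccalisation, unconditioned shift)
If borrowed from Ordoru 'sedodol' after the early changes, it would undergo only the recent ones:
  rule 4 (palatalisation): no change (sedodol)
  rule 5 (rhotacism): no change (sedodol)
  rule 6 (intervocalic lenition): sedodol → sezozol
  ⇒ as a loan: sezozol
Luniki 'sezozol' matches the loan outcome 'sezozol', not the inherited 'hezozol' — it skipped the early Luniki changes, so it was borrowed from Ordoru.

borrowed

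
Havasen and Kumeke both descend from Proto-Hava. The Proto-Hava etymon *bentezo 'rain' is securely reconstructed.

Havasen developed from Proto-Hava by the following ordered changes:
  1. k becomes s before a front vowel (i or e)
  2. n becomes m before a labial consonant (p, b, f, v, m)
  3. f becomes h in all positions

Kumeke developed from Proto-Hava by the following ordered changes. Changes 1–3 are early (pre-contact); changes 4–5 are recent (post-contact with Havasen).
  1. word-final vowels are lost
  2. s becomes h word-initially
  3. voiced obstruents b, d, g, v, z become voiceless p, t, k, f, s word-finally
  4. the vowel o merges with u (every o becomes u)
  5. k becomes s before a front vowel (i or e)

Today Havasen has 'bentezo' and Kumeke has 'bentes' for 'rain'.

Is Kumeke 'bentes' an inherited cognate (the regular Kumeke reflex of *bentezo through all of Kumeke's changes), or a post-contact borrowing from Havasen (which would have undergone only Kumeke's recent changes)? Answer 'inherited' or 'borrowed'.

If inherited, *bentezo would pass through all of Kumeke's changes:
Kumeke: *bentezo > bentez > bentes  (by apocope, final devoicing)
If borrowed from Havasen 'bentezo' after the early changes, it would undergo only the recent ones:
  rule 4 (vowel merger): bentezo → bentezu
  rule 5 (palatalisation): no change (bentezu)
  ⇒ as a loan: bentezu
Kumeke 'bentes' matches the inherited outcome exactly, so it is an inherited cognate, not a loan.

inherited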